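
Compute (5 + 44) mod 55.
49

Both summands are already reduced mod 55. 5 + 44 = 49; 49 = 0·55 + 49, so (5 + 44) mod 55 = 49.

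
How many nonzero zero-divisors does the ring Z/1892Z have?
In Z/1892Z each nonzero element is either a unit (gcd with 1892 is 1) or a zero-divisor (gcd > 1). The number of units is φ(1892): factorise 1892 = 2^2 · 11 · 43, so φ(1892) = (2^2 − 2^1) · (11 − 1) · (43 − 1) = 2 · 10 · 42 = 840. The nonzero elements number 1892 − 1 = 1891. Hence the nonzero zero-divisors number 1891 − 840 = 1051.

Final answer: Z/1892Z has 1051 nonzero zero-divisors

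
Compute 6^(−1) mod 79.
6^(−1) ≡ 66 (mod 79)

Apply the extended Euclidean algorithm to (79, 6), tracking rows (r, s, t) with s·79 + t·6 = r. Each division r_prev = q·r_cur + r_new produces the new row as (previous row) − q·(current row):
  row A: (79, 1, 0)   [1·79 + 0·6 = 79]
  row B: (6, 0, 1)   [0·79 + 1·6 = 6]
  79 = 13·6 + 1   → row C = row A − 13·row B = (1, 1, −13)   [check: 1·79 − 13·6 = 1]
  6 = 6·1 + 0   → remainder 0, stop. gcd = 1 (last nonzero row C).
The gcd is 1, so 6 is invertible mod 79. The last nonzero row gives 1·79 − 13·6 = 1, so t = −13. So 6^(−1) ≡ −13 ≡ 66 (mod 79). Verify: 6 · 66 = 396 ≡ 1 (mod 79). ✓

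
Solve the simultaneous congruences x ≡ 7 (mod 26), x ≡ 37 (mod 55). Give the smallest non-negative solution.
The moduli 26, 55 are pairwise coprime, so by the CRT there is a unique solution mod 26·55 = 1430.
Solve by successive substitution. Start with x ≡ 7 (mod 26).
  Combine with x ≡ 37 (mod 55): write x = 7 + 26·t and require 7 + 26·t ≡ 37 (mod 55), i.e. 26·t ≡ 37 − 7 ≡ 30 (mod 55). Since 26^(−1) ≡ 36 (mod 55), t ≡ 36·30 ≡ 35 (mod 55). So x ≡ 7 + 26·35 = 917 (mod 1430).
Unique solution in [0, 1430): x = 917.

Final answer: x ≡ 917 (mod 1430); the representative in [0, 1430) is 917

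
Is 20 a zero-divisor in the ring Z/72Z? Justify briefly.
YES

gcd(20, 72) = 4 > 1, so 20 is not a unit in Z/72Z. In Z/nZ every nonzero non-unit is a zero-divisor: explicitly, take b = 72/gcd = 18 ≠ 0 (mod 72); then 20·18 = 360 = 5·72, i.e. 20·18 ≡ 0 (mod 72). So 20 is a zero-divisor.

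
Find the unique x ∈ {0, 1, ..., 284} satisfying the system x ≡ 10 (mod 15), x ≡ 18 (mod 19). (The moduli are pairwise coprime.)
x ≡ 265 (mod 285); the representative in [0, 285) is 265

The moduli 15, 19 are pairwise coprime, so by the CRT there is a unique solution mod 15·19 = 285.
Solve by successive substitution. Start with x ≡ 10 (mod 15).
  Combine with x ≡ 18 (mod 19): write x = 10 + 15·t and require 10 + 15·t ≡ 18 (mod 19), i.e. 15·t ≡ 18 − 10 ≡ 8 (mod 19). Since 15^(−1) ≡ 14 (mod 19), t ≡ 14·8 ≡ 17 (mod 19). So x ≡ 10 + 15·17 = 265 (mod 285).
Unique solution in [0, 285): x = 265.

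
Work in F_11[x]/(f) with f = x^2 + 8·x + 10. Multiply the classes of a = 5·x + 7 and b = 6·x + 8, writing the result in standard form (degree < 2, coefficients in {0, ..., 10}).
Multiply as integer polynomials: a · b = 30·x^2 + 82·x + 56. Reducing coefficients mod 11: a · b ≡ 8·x^2 + 5·x + 1. Now divide by f(x) = x^2 + 8·x + 10 in F_11[x], eliminating the leading term at each step:
  leading term 8·x^2: subtract (8)·f(x) = 8·x^2 + 9·x + 3, leaving 7·x + 9 (coefficients mod 11)
The degree is now < 2, so this is the remainder. Hence a · b ≡ 7·x + 9 in F_11[x]/(f).

Final answer: a · b ≡ 7·x + 9 (mod f(x))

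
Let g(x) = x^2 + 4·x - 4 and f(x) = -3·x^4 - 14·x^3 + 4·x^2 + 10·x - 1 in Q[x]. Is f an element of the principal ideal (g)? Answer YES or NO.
In Q[x] the ideal (g) consists of all multiples of g, so f ∈ (g) iff g | f, i.e. iff the remainder of f on division by g is 0. Divide f by g (g is monic, so eliminate the leading term of the running remainder at each step):
  leading term -3·x^4: subtract (-3·x^2)·g(x) = -3·x^4 - 12·x^3 + 12·x^2, leaving -2·x^3 - 8·x^2 + 10·x - 1
  leading term -2·x^3: subtract (-2·x)·g(x) = -2·x^3 - 8·x^2 + 8·x, leaving 2·x - 1
The remainder r(x) = 2·x - 1 ≠ 0 (and deg r < deg g), so g ∤ f, i.e. f ∉ (g).

Final answer: NO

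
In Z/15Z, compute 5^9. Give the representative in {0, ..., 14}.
5

Use repeated squaring. Binary(9) = 1001. Walk through the bits of the exponent 9 left-to-right: at each bit after the leading one, square the running value, then multiply by 5 if the bit is 1 (always reducing mod 15):
  bit 1 = 1 (leading): start with 5.
  bit 2 = 0: square 5^2 = 25 ≡ 10 (mod 15).
  bit 3 = 0: square 10^2 = 100 ≡ 10 (mod 15).
  bit 4 = 1: square 10^2 = 100 ≡ 10; bit is 1, so multiply 10·5 = 50 ≡ 5 (mod 15).
Final value: 5^9 ≡ 5 (mod 15).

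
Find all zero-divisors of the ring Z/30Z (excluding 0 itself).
nonzero zero-divisors of Z/30Z = {2, 3, 4, 5, 6, 8, 9, 10, 12, 14, 15, 16, 18, 20, 21, 22, 24, 25, 26, 27, 28}

An element a ∈ Z/30Z (with a ≠ 0) is a zero-divisor iff gcd(a, 30) > 1 (because a is a unit precisely when gcd(a, n) = 1, and in Z/nZ every nonzero, non-unit element is a zero-divisor). Scan a = 1, ..., 29 and keep those with gcd(a, 30) > 1:
  gcd(2, 30) = 2, gcd(3, 30) = 3, gcd(4, 30) = 2, gcd(5, 30) = 5, gcd(6, 30) = 6, gcd(8, 30) = 2, gcd(9, 30) = 3, gcd(10, 30) = 10, gcd(12, 30) = 6, gcd(14, 30) = 2, gcd(15, 30) = 15, gcd(16, 30) = 2, gcd(18, 30) = 6, gcd(20, 30) = 10, gcd(21, 30) = 3, gcd(22, 30) = 2, gcd(24, 30) = 6, gcd(25, 30) = 5, gcd(26, 30) = 2, gcd(27, 30) = 3, gcd(28, 30) = 2.
All other a ∈ {1, ..., 29} have gcd(a, 30) = 1 and are units. So the nonzero zero-divisors are exactly the 21 values of a appearing in this scan.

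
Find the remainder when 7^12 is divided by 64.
33

Use repeated squaring. Binary(12) = 1100. Walk through the bits of the exponent 12 left-to-right: at each bit after the leading one, square the running value, then multiply by 7 if the bit is 1 (always reducing mod 64):
  bit 1 = 1 (leading): start with 7.
  bit 2 = 1: square 7^2 = 49; bit is 1, so multiply 49·7 = 343 ≡ 23 (mod 64).
  bit 3 = 0: square 23^2 = 529 ≡ 17 (mod 64).
  bit 4 = 0: square 17^2 = 289 ≡ 33 (mod 64).
Final value: 7^12 ≡ 33 (mod 64).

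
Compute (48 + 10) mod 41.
Reduce the summands first: 48 ≡ 7 (mod 41), so 48 + 10 ≡ 7 + 10 (mod 41). 7 + 10 = 17; 17 = 0·41 + 17, so (48 + 10) mod 41 = 17.

Final answer: 17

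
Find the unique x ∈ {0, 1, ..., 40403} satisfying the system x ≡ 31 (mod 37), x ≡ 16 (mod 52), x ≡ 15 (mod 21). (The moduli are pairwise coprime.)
x ≡ 7764 (mod 40404); the representative in [0, 40404) is 7764

The moduli 37, 52, 21 are pairwise coprime, so by the CRT there is a unique solution mod 37·52·21 = 40404.
Solve by successive substitution. Start with x ≡ 31 (mod 37).
  Combine with x ≡ 16 (mod 52): write x = 31 + 37·t and require 31 + 37·t ≡ 16 (mod 52), i.e. 37·t ≡ 16 − 31 ≡ 37 (mod 52). Since 37^(−1) ≡ 45 (mod 52), t ≡ 45·37 ≡ 1 (mod 52). So x ≡ 31 + 37·1 = 68 (mod 1924).
  Combine with x ≡ 15 (mod 21): write x = 68 + 1924·t and require 68 + 1924·t ≡ 15 (mod 21), i.e. 1924·t ≡ 15 − 68 ≡ 10 (mod 21). Since 1924^(−1) ≡ 13 (mod 21) (1924 ≡ 13 (mod 21)), t ≡ 13·10 ≡ 4 (mod 21). So x ≡ 68 + 1924·4 = 7764 (mod 40404).
Unique solution in [0, 40404): x = 7764.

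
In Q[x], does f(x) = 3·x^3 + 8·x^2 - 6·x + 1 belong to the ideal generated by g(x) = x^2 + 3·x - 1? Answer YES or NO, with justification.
In Q[x] the ideal (g) consists of all multiples of g, so f ∈ (g) iff g | f, i.e. iff the remainder of f on division by g is 0. Divide f by g (g is monic, so eliminate the leading term of the running remainder at each step):
  leading term 3·x^3: subtract (3·x)·g(x) = 3·x^3 + 9·x^2 - 3·x, leaving -x^2 - 3·x + 1
  leading term -x^2: subtract (-1)·g(x) = -x^2 - 3·x + 1, leaving 0
The remainder is 0, so f(x) = g(x) · h(x) with h(x) = 3·x - 1. Hence g | f, i.e. f ∈ (g).

Final answer: YES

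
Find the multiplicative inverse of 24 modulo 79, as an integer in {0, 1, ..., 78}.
Apply the extended Euclidean algorithm to (79, 24), tracking rows (r, s, t) with s·79 + t·24 = r. Each division r_prev = q·r_cur + r_new produces the new row as (previous row) − q·(current row):
  row A: (79, 1, 0)   [1·79 + 0·24 = 79]
  row B: (24, 0, 1)   [0·79 + 1·24 = 24]
  79 = 3·24 + 7   → row C = row A − 3·row B = (7, 1, −3)   [check: 1·79 − 3·24 = 7]
  24 = 3·7 + 3   → row D = row B − 3·row C = (3, −3, 10)   [check: −3·79 + 10·24 = 3]
  7 = 2·3 + 1   → row E = row C − 2·row D = (1, 7, −23)   [check: 7·79 − 23·24 = 1]
  3 = 3·1 + 0   → remainder 0, stop. gcd = 1 (last nonzero row E).
The gcd is 1, so 24 is invertible mod 79. The last nonzero row gives 7·79 − 23·24 = 1, so t = −23. So 24^(−1) ≡ −23 ≡ 56 (mod 79). Verify: 24 · 56 = 1344 ≡ 1 (mod 79). ✓

Final answer: 24^(−1) ≡ 56 (mod 79)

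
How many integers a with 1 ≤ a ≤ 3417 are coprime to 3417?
The number of a ∈ {1, ..., 3417} with gcd(a, 3417) = 1 is by definition Euler's totient φ(3417). φ is multiplicative, with φ(p^e) = p^e − p^(e−1). Factorise 3417 = 3 · 17 · 67. Then
  φ(3417) = (3 − 1) · (17 − 1) · (67 − 1) = 2 · 16 · 66 = 2112.
So there are 2112 such integers.

Final answer: 2112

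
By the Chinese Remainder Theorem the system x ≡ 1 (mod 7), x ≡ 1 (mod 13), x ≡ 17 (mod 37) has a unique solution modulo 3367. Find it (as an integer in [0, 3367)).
The moduli 7, 13, 37 are pairwise coprime, so by the CRT there is a unique solution mod 7·13·37 = 3367.
Solve by successive substitution. Start with x ≡ 1 (mod 7).
  Combine with x ≡ 1 (mod 13): write x = 1 + 7·t and require 1 + 7·t ≡ 1 (mod 13), i.e. 7·t ≡ 1 − 1 ≡ 0 (mod 13). Since 7^(−1) ≡ 2 (mod 13), t ≡ 2·0 ≡ 0 (mod 13). So x ≡ 1 + 7·0 = 1 (mod 91).
  Combine with x ≡ 17 (mod 37): write x = 1 + 91·t and require 1 + 91·t ≡ 17 (mod 37), i.e. 91·t ≡ 17 − 1 ≡ 16 (mod 37). Since 91^(−1) ≡ 24 (mod 37) (91 ≡ 17 (mod 37)), t ≡ 24·16 ≡ 14 (mod 37). So x ≡ 1 + 91·14 = 1275 (mod 3367).
Unique solution in [0, 3367): x = 1275.

Final answer: x ≡ 1275 (mod 3367); the representative in [0, 3367) is 1275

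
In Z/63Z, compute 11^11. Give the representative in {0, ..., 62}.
23

Use repeated squaring. Binary(11) = 1011. Walk through the bits of the exponent 11 left-to-right: at each bit after the leading one, square the running value, then multiply by 11 if the bit is 1 (always reducing mod 63):
  bit 1 = 1 (leading): start with 11.
  bit 2 = 0: square 11^2 = 121 ≡ 58 (mod 63).
  bit 3 = 1: square 58^2 = 3364 ≡ 25; bit is 1, so multiply 25·11 = 275 ≡ 23 (mod 63).
  bit 4 = 1: square 23^2 = 529 ≡ 25; bit is 1, so multiply 25·11 = 275 ≡ 23 (mod 63).
Final value: 11^11 ≡ 23 (mod 63).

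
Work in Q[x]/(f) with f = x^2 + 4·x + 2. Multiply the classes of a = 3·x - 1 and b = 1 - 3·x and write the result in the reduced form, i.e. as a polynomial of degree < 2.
a · b ≡ 42·x + 17 (mod f(x))

First multiply in Q[x] without reducing: a · b = -9·x^2 + 6·x - 1. Now divide by f(x) = x^2 + 4·x + 2, eliminating the leading term at each step:
  leading term -9·x^2: subtract (-9)·f(x) = -9·x^2 - 36·x - 18, leaving 42·x + 17
The degree is now < 2, so this is the remainder. Hence a · b ≡ 42·x + 17 in Q[x]/(f).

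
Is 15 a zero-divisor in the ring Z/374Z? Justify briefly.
gcd(15, 374) = 1, so 15 is a unit in Z/374Z (it has a multiplicative inverse). A unit cannot be a zero-divisor: if 15·b ≡ 0 then multiplying both sides by 15^(−1) gives b ≡ 0. So 15 is not a zero-divisor.

Final answer: NO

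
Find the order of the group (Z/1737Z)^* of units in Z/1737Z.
|(Z/1737Z)^*| = 1152

(Z/1737Z)^* consists of the classes a with gcd(a, 1737) = 1, so its order is φ(1737). φ is multiplicative, with φ(p^e) = p^e − p^(e−1). Factorise 1737 = 3^2 · 193. Then
  φ(1737) = (3^2 − 3^1) · (193 − 1) = 6 · 192 = 1152.
Thus |(Z/1737Z)^*| = 1152.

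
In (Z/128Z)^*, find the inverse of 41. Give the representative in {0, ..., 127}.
41^(−1) ≡ 25 (mod 128)

Apply the extended Euclidean algorithm to (128, 41), tracking rows (r, s, t) with s·128 + t·41 = r. Each division r_prev = q·r_cur + r_new produces the new row as (previous row) − q·(current row):
  row A: (128, 1, 0)   [1·128 + 0·41 = 128]
  row B: (41, 0, 1)   [0·128 + 1·41 = 41]
  128 = 3·41 + 5   → row C = row A − 3·row B = (5, 1, −3)   [check: 1·128 − 3·41 = 5]
  41 = 8·5 + 1   → row D = row B − 8·row C = (1, −8, 25)   [check: −8·128 + 25·41 = 1]
  5 = 5·1 + 0   → remainder 0, stop. gcd = 1 (last nonzero row D).
The gcd is 1, so 41 is invertible mod 128. The last nonzero row gives −8·128 + 25·41 = 1, so t = 25. So 41^(−1) ≡ 25 (mod 128). Verify: 41 · 25 = 1025 ≡ 1 (mod 128). ✓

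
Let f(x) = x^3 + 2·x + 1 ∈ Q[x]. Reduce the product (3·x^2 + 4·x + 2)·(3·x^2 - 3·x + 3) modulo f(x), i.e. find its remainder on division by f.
First multiply in Q[x] without reducing: a · b = 9·x^4 + 3·x^3 + 3·x^2 + 6·x + 6. Now divide by f(x) = x^3 + 2·x + 1, eliminating the leading term at each step:
  leading term 9·x^4: subtract (9·x)·f(x) = 9·x^4 + 18·x^2 + 9·x, leaving 3·x^3 - 15·x^2 - 3·x + 6
  leading term 3·x^3: subtract (3)·f(x) = 3·x^3 + 6·x + 3, leaving -15·x^2 - 9·x + 3
The degree is now < 3, so this is the remainder. Hence a · b ≡ -15·x^2 - 9·x + 3 in Q[x]/(f).

Final answer: a · b ≡ -15·x^2 - 9·x + 3 (mod f(x))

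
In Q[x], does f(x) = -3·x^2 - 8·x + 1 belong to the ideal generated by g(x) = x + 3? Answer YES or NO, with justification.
In Q[x] the ideal (g) consists of all multiples of g, so f ∈ (g) iff g | f, i.e. iff the remainder of f on division by g is 0. Divide f by g (g is monic, so eliminate the leading term of the running remainder at each step):
  leading term -3·x^2: subtract (-3·x)·g(x) = -3·x^2 - 9·x, leaving x + 1
  leading term x: subtract (1)·g(x) = x + 3, leaving -2
The remainder r(x) = -2 ≠ 0 (and deg r < deg g), so g ∤ f, i.e. f ∉ (g).

Final answer: NO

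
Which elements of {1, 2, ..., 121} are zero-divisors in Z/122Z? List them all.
An element a ∈ Z/122Z (with a ≠ 0) is a zero-divisor iff gcd(a, 122) > 1 (because a is a unit precisely when gcd(a, n) = 1, and in Z/nZ every nonzero, non-unit element is a zero-divisor). Scan a = 1, ..., 121 and keep those with gcd(a, 122) > 1:
  gcd(2, 122) = 2, gcd(4, 122) = 2, gcd(6, 122) = 2, gcd(8, 122) = 2, gcd(10, 122) = 2, gcd(12, 122) = 2, gcd(14, 122) = 2, gcd(16, 122) = 2, gcd(18, 122) = 2, gcd(20, 122) = 2, gcd(22, 122) = 2, gcd(24, 122) = 2, gcd(26, 122) = 2, gcd(28, 122) = 2, gcd(30, 122) = 2, gcd(32, 122) = 2, gcd(34, 122) = 2, gcd(36, 122) = 2, gcd(38, 122) = 2, gcd(40, 122) = 2, gcd(42, 122) = 2, gcd(44, 122) = 2, gcd(46, 122) = 2, gcd(48, 122) = 2, gcd(50, 122) = 2, gcd(52, 122) = 2, gcd(54, 122) = 2, gcd(56, 122) = 2, gcd(58, 122) = 2, gcd(60, 122) = 2, gcd(61, 122) = 61, gcd(62, 122) = 2, gcd(64, 122) = 2, gcd(66, 122) = 2, gcd(68, 122) = 2, gcd(70, 122) = 2, gcd(72, 122) = 2, gcd(74, 122) = 2, gcd(76, 122) = 2, gcd(78, 122) = 2, gcd(80, 122) = 2, gcd(82, 122) = 2, gcd(84, 122) = 2, gcd(86, 122) = 2, gcd(88, 122) = 2, gcd(90, 122) = 2, gcd(92, 122) = 2, gcd(94, 122) = 2, gcd(96, 122) = 2, gcd(98, 122) = 2, gcd(100, 122) = 2, gcd(102, 122) = 2, gcd(104, 122) = 2, gcd(106, 122) = 2, gcd(108, 122) = 2, gcd(110, 122) = 2, gcd(112, 122) = 2, gcd(114, 122) = 2, gcd(116, 122) = 2, gcd(118, 122) = 2, gcd(120, 122) = 2.
All other a ∈ {1, ..., 121} have gcd(a, 122) = 1 and are units. So the nonzero zero-divisors are exactly the 61 values of a appearing in this scan.

Final answer: nonzero zero-divisors of Z/122Z = {2, 4, 6, 8, 10, 12, 14, 16, 18, 20, 22, 24, 26, 28, 30, 32, 34, 36, 38, 40, 42, 44, 46, 48, 50, 52, 54, 56, 58, 60, 61, 62, 64, 66, 68, 70, 72, 74, 76, 78, 80, 82, 84, 86, 88, 90, 92, 94, 96, 98, 100, 102, 104, 106, 108, 110, 112, 114, 116, 118, 120}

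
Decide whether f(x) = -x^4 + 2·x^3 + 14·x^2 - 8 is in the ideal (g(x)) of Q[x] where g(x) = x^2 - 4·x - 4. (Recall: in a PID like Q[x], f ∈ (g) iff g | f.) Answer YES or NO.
YES

In Q[x] the ideal (g) consists of all multiples of g, so f ∈ (g) iff g | f, i.e. iff the remainder of f on division by g is 0. Divide f by g (g is monic, so eliminate the leading term of the running remainder at each step):
  leading term -x^4: subtract (-x^2)·g(x) = -x^4 + 4·x^3 + 4·x^2, leaving -2·x^3 + 10·x^2 - 8
  leading term -2·x^3: subtract (-2·x)·g(x) = -2·x^3 + 8·x^2 + 8·x, leaving 2·x^2 - 8·x - 8
  leading term 2·x^2: subtract (2)·g(x) = 2·x^2 - 8·x - 8, leaving 0
The remainder is 0, so f(x) = g(x) · h(x) with h(x) = -x^2 - 2·x + 2. Hence g | f, i.e. f ∈ (g).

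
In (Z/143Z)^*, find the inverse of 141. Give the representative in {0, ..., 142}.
141^(−1) ≡ 71 (mod 143)

Apply the extended Euclidean algorithm to (143, 141), tracking rows (r, s, t) with s·143 + t·141 = r. Each division r_prev = q·r_cur + r_new produces the new row as (previous row) − q·(current row):
  row A: (143, 1, 0)   [1·143 + 0·141 = 143]
  row B: (141, 0, 1)   [0·143 + 1·141 = 141]
  143 = 1·141 + 2   → row C = row A − 1·row B = (2, 1, −1)   [check: 1·143 − 1·141 = 2]
  141 = 70·2 + 1   → row D = row B − 70·row C = (1, −70, 71)   [check: −70·143 + 71·141 = 1]
  2 = 2·1 + 0   → remainder 0, stop. gcd = 1 (last nonzero row D).
The gcd is 1, so 141 is invertible mod 143. The last nonzero row gives −70·143 + 71·141 = 1, so t = 71. So 141^(−1) ≡ 71 (mod 143). Verify: 141 · 71 = 10011 ≡ 1 (mod 143). ✓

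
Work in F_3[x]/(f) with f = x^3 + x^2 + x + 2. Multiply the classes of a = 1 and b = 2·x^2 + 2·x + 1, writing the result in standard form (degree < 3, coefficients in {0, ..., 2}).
a · b ≡ 2·x^2 + 2·x + 1 (mod f(x))

Multiply as integer polynomials: a · b = 2·x^2 + 2·x + 1. Reducing coefficients mod 3: a · b ≡ 2·x^2 + 2·x + 1. This already has degree < 3, so no reduction by f is needed. Hence a · b ≡ 2·x^2 + 2·x + 1 in F_3[x]/(f).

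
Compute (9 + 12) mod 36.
Both summands are already reduced mod 36. 9 + 12 = 21; 21 = 0·36 + 21, so (9 + 12) mod 36 = 21.

Final answer: 21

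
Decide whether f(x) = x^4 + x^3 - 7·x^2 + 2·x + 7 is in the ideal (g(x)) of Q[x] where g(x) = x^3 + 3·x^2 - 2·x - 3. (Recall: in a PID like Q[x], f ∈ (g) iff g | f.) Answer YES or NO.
NO

In Q[x] the ideal (g) consists of all multiples of g, so f ∈ (g) iff g | f, i.e. iff the remainder of f on division by g is 0. Divide f by g (g is monic, so eliminate the leading term of the running remainder at each step):
  leading term x^4: subtract (x)·g(x) = x^4 + 3·x^3 - 2·x^2 - 3·x, leaving -2·x^3 - 5·x^2 + 5·x + 7
  leading term -2·x^3: subtract (-2)·g(x) = -2·x^3 - 6·x^2 + 4·x + 6, leaving x^2 + x + 1
The remainder r(x) = x^2 + x + 1 ≠ 0 (and deg r < deg g), so g ∤ f, i.e. f ∉ (g).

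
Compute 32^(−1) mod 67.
Apply the extended Euclidean algorithm to (67, 32), tracking rows (r, s, t) with s·67 + t·32 = r. Each division r_prev = q·r_cur + r_new produces the new row as (previous row) − q·(current row):
  row A: (67, 1, 0)   [1·67 + 0·32 = 67]
  row B: (32, 0, 1)   [0·67 + 1·32 = 32]
  67 = 2·32 + 3   → row C = row A − 2·row B = (3, 1, −2)   [check: 1·67 − 2·32 = 3]
  32 = 10·3 + 2   → row D = row B − 10·row C = (2, −10, 21)   [check: −10·67 + 21·32 = 2]
  3 = 1·2 + 1   → row E = row C − 1·row D = (1, 11, −23)   [check: 11·67 − 23·32 = 1]
  2 = 2·1 + 0   → remainder 0, stop. gcd = 1 (last nonzero row E).
The gcd is 1, so 32 is invertible mod 67. The last nonzero row gives 11·67 − 23·32 = 1, so t = −23. So 32^(−1) ≡ −23 ≡ 44 (mod 67). Verify: 32 · 44 = 1408 ≡ 1 (mod 67). ✓

Final answer: 32^(−1) ≡ 44 (mod 67)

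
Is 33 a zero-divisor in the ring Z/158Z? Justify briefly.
gcd(33, 158) = 1, so 33 is a unit in Z/158Z (it has a multiplicative inverse). A unit cannot be a zero-divisor: if 33·b ≡ 0 then multiplying both sides by 33^(−1) gives b ≡ 0. So 33 is not a zero-divisor.

Final answer: NO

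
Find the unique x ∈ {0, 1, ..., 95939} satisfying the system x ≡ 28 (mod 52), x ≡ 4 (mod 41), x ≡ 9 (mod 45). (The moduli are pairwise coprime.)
The moduli 52, 41, 45 are pairwise coprime, so by the CRT there is a unique solution mod 52·41·45 = 95940.
Solve by successive substitution. Start with x ≡ 28 (mod 52).
  Combine with x ≡ 4 (mod 41): write x = 28 + 52·t and require 28 + 52·t ≡ 4 (mod 41), i.e. 52·t ≡ 4 − 28 ≡ 17 (mod 41). Since 52^(−1) ≡ 15 (mod 41) (52 ≡ 11 (mod 41)), t ≡ 15·17 ≡ 9 (mod 41). So x ≡ 28 + 52·9 = 496 (mod 2132).
  Combine with x ≡ 9 (mod 45): write x = 496 + 2132·t and require 496 + 2132·t ≡ 9 (mod 45), i.e. 2132·t ≡ 9 − 496 ≡ 8 (mod 45). Since 2132^(−1) ≡ 8 (mod 45) (2132 ≡ 17 (mod 45)), t ≡ 8·8 ≡ 19 (mod 45). So x ≡ 496 + 2132·19 = 41004 (mod 95940).
Unique solution in [0, 95940): x = 41004.

Final answer: x ≡ 41004 (mod 95940); the representative in [0, 95940) is 41004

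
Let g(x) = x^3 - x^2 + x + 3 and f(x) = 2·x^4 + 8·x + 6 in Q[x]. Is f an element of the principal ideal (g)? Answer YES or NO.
In Q[x] the ideal (g) consists of all multiples of g, so f ∈ (g) iff g | f, i.e. iff the remainder of f on division by g is 0. Divide f by g (g is monic, so eliminate the leading term of the running remainder at each step):
  leading term 2·x^4: subtract (2·x)·g(x) = 2·x^4 - 2·x^3 + 2·x^2 + 6·x, leaving 2·x^3 - 2·x^2 + 2·x + 6
  leading term 2·x^3: subtract (2)·g(x) = 2·x^3 - 2·x^2 + 2·x + 6, leaving 0
The remainder is 0, so f(x) = g(x) · h(x) with h(x) = 2·x + 2. Hence g | f, i.e. f ∈ (g).

Final answer: YES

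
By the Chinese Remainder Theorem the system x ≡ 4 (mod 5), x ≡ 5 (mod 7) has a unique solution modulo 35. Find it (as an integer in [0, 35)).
The moduli 5, 7 are pairwise coprime, so by the CRT there is a unique solution mod 5·7 = 35.
Solve by successive substitution. Start with x ≡ 4 (mod 5).
  Combine with x ≡ 5 (mod 7): write x = 4 + 5·t and require 4 + 5·t ≡ 5 (mod 7), i.e. 5·t ≡ 5 − 4 ≡ 1 (mod 7). Since 5^(−1) ≡ 3 (mod 7), t ≡ 3·1 ≡ 3 (mod 7). So x ≡ 4 + 5·3 = 19 (mod 35).
Unique solution in [0, 35): x = 19.

Final answer: x ≡ 19 (mod 35); the representative in [0, 35) is 19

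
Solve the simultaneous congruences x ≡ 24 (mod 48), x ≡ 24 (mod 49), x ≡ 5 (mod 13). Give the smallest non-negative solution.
The moduli 48, 49, 13 are pairwise coprime, so by the CRT there is a unique solution mod 48·49·13 = 30576.
Solve by successive substitution. Start with x ≡ 24 (mod 48).
  Combine with x ≡ 24 (mod 49): write x = 24 + 48·t and require 24 + 48·t ≡ 24 (mod 49), i.e. 48·t ≡ 24 − 24 ≡ 0 (mod 49). Since 48^(−1) ≡ 48 (mod 49), t ≡ 48·0 ≡ 0 (mod 49). So x ≡ 24 + 48·0 = 24 (mod 2352).
  Combine with x ≡ 5 (mod 13): write x = 24 + 2352·t and require 24 + 2352·t ≡ 5 (mod 13), i.e. 2352·t ≡ 5 − 24 ≡ 7 (mod 13). Since 2352^(−1) ≡ 12 (mod 13) (2352 ≡ 12 (mod 13)), t ≡ 12·7 ≡ 6 (mod 13). So x ≡ 24 + 2352·6 = 14136 (mod 30576).
Unique solution in [0, 30576): x = 14136.

Final answer: x ≡ 14136 (mod 30576); the representative in [0, 30576) is 14136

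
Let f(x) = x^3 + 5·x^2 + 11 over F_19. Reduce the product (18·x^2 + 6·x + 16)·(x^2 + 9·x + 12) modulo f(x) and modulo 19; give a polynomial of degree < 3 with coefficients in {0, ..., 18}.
a · b ≡ 10·x^2 + 18·x + 18 (mod f(x))

Multiply as integer polynomials: a · b = 18·x^4 + 168·x^3 + 286·x^2 + 216·x + 192. Reducing coefficients mod 19: a · b ≡ 18·x^4 + 16·x^3 + x^2 + 7·x + 2. Now divide by f(x) = x^3 + 5·x^2 + 11 in F_19[x], eliminating the leading term at each step:
  leading term 18·x^4: subtract (18·x)·f(x) = 18·x^4 + 14·x^3 + 8·x, leaving 2·x^3 + x^2 + 18·x + 2 (coefficients mod 19)
  leading term 2·x^3: subtract (2)·f(x) = 2·x^3 + 10·x^2 + 3, leaving 10·x^2 + 18·x + 18 (coefficients mod 19)
The degree is now < 3, so this is the remainder. Hence a · b ≡ 10·x^2 + 18·x + 18 in F_19[x]/(f).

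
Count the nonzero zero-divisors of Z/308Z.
Z/308Z has 187 nonzero zero-divisors

In Z/308Z each nonzero element is either a unit (gcd with 308 is 1) or a zero-divisor (gcd > 1). The number of units is φ(308): factorise 308 = 2^2 · 7 · 11, so φ(308) = (2^2 − 2^1) · (7 − 1) · (11 − 1) = 2 · 6 · 10 = 120. The nonzero elements number 308 − 1 = 307. Hence the nonzero zero-divisors number 307 − 120 = 187.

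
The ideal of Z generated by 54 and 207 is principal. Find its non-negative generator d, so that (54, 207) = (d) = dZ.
In the PID Z, (a, b) is generated by gcd(a, b). Compute gcd(207, 54) with the extended Euclidean algorithm, tracking rows (r, s, t) with s·207 + t·54 = r:
  row A: (207, 1, 0)   [1·207 + 0·54 = 207]
  row B: (54, 0, 1)   [0·207 + 1·54 = 54]
  207 = 3·54 + 45   → row C = row A − 3·row B = (45, 1, −3)   [check: 1·207 − 3·54 = 45]
  54 = 1·45 + 9   → row D = row B − 1·row C = (9, −1, 4)   [check: −1·207 + 4·54 = 9]
  45 = 5·9 + 0   → remainder 0, stop. gcd = 9 (last nonzero row D).
So gcd(54, 207) = 9, with Bézout identity −1·207 + 4·54 = 9. Containment (⊇): the Bézout identity exhibits 9 as an element of (54, 207), giving (9) ⊆ (54, 207). Containment (⊆): since 9 | 54 and 9 | 207 (54 = 9·6, 207 = 9·23), every Z-linear combination of 54 and 207 is divisible by 9, so (54, 207) ⊆ (9). Therefore (54, 207) = (9), d = 9.

Final answer: (54, 207) = (9); d = 9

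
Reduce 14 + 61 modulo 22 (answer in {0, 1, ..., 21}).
Reduce the summands first: 61 ≡ 17 (mod 22), so 14 + 61 ≡ 14 + 17 (mod 22). 14 + 17 = 31; 31 = 1·22 + 9, so (14 + 61) mod 22 = 9.

Final answer: 9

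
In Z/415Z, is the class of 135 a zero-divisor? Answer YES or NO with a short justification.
gcd(135, 415) = 5 > 1, so 135 is not a unit in Z/415Z. In Z/nZ every nonzero non-unit is a zero-divisor: explicitly, take b = 415/gcd = 83 ≠ 0 (mod 415); then 135·83 = 11205 = 27·415, i.e. 135·83 ≡ 0 (mod 415). So 135 is a zero-divisor.

Final answer: YES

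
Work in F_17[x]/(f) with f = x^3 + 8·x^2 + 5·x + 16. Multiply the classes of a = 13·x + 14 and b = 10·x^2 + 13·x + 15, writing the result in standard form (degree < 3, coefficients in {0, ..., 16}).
Multiply as integer polynomials: a · b = 130·x^3 + 309·x^2 + 377·x + 210. Reducing coefficients mod 17: a · b ≡ 11·x^3 + 3·x^2 + 3·x + 6. Now divide by f(x) = x^3 + 8·x^2 + 5·x + 16 in F_17[x], eliminating the leading term at each step:
  leading term 11·x^3: subtract (11)·f(x) = 11·x^3 + 3·x^2 + 4·x + 6, leaving 16·x (coefficients mod 17)
The degree is now < 3, so this is the remainder. Hence a · b ≡ 16·x in F_17[x]/(f).

Final answer: a · b ≡ 16·x (mod f(x))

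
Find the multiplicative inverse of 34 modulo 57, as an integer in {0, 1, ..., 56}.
34^(−1) ≡ 52 (mod 57)

Apply the extended Euclidean algorithm to (57, 34), tracking rows (r, s, t) with s·57 + t·34 = r. Each division r_prev = q·r_cur + r_new produces the new row as (previous row) − q·(current row):
  row A: (57, 1, 0)   [1·57 + 0·34 = 57]
  row B: (34, 0, 1)   [0·57 + 1·34 = 34]
  57 = 1·34 + 23   → row C = row A − 1·row B = (23, 1, −1)   [check: 1·57 − 1·34 = 23]
  34 = 1·23 + 11   → row D = row B − 1·row C = (11, −1, 2)   [check: −1·57 + 2·34 = 11]
  23 = 2·11 + 1   → row E = row C − 2·row D = (1, 3, −5)   [check: 3·57 − 5·34 = 1]
  11 = 11·1 + 0   → remainder 0, stop. gcd = 1 (last nonzero row E).
The gcd is 1, so 34 is invertible mod 57. The last nonzero row gives 3·57 − 5·34 = 1, so t = −5. So 34^(−1) ≡ −5 ≡ 52 (mod 57). Verify: 34 · 52 = 1768 ≡ 1 (mod 57). ✓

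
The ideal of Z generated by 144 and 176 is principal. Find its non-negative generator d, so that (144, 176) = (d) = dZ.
(144, 176) = (16); d = 16

In the PID Z, (a, b) is generated by gcd(a, b). Compute gcd(176, 144) with the extended Euclidean algorithm, tracking rows (r, s, t) with s·176 + t·144 = r:
  row A: (176, 1, 0)   [1·176 + 0·144 = 176]
  row B: (144, 0, 1)   [0·176 + 1·144 = 144]
  176 = 1·144 + 32   → row C = row A − 1·row B = (32, 1, −1)   [check: 1·176 − 1·144 = 32]
  144 = 4·32 + 16   → row D = row B − 4·row C = (16, −4, 5)   [check: −4·176 + 5·144 = 16]
  32 = 2·16 + 0   → remainder 0, stop. gcd = 16 (last nonzero row D).
So gcd(144, 176) = 16, with Bézout identity −4·176 + 5·144 = 16. Containment (⊇): the Bézout identity exhibits 16 as an element of (144, 176), giving (16) ⊆ (144, 176). Containment (⊆): since 16 | 144 and 16 | 176 (144 = 16·9, 176 = 16·11), every Z-linear combination of 144 and 176 is divisible by 16, so (144, 176) ⊆ (16). Therefore (144, 176) = (16), d = 16.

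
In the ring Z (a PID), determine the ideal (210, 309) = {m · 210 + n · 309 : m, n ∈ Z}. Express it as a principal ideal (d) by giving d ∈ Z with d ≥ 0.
In the PID Z, (a, b) is generated by gcd(a, b). Compute gcd(309, 210) with the extended Euclidean algorithm, tracking rows (r, s, t) with s·309 + t·210 = r:
  row A: (309, 1, 0)   [1·309 + 0·210 = 309]
  row B: (210, 0, 1)   [0·309 + 1·210 = 210]
  309 = 1·210 + 99   → row C = row A − 1·row B = (99, 1, −1)   [check: 1·309 − 1·210 = 99]
  210 = 2·99 + 12   → row D = row B − 2·row C = (12, −2, 3)   [check: −2·309 + 3·210 = 12]
  99 = 8·12 + 3   → row E = row C − 8·row D = (3, 17, −25)   [check: 17·309 − 25·210 = 3]
  12 = 4·3 + 0   → remainder 0, stop. gcd = 3 (last nonzero row E).
So gcd(210, 309) = 3, with Bézout identity 17·309 − 25·210 = 3. Containment (⊇): the Bézout identity exhibits 3 as an element of (210, 309), giving (3) ⊆ (210, 309). Containment (⊆): since 3 | 210 and 3 | 309 (210 = 3·70, 309 = 3·103), every Z-linear combination of 210 and 309 is divisible by 3, so (210, 309) ⊆ (3). Therefore (210, 309) = (3), d = 3.

Final answer: (210, 309) = (3); d = 3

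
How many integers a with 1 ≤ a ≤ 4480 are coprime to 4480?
The number of a ∈ {1, ..., 4480} with gcd(a, 4480) = 1 is by definition Euler's totient φ(4480). φ is multiplicative, with φ(p^e) = p^e − p^(e−1). Factorise 4480 = 2^7 · 5 · 7. Then
  φ(4480) = (2^7 − 2^6) · (5 − 1) · (7 − 1) = 64 · 4 · 6 = 1536.
So there are 1536 such integers.

Final answer: 1536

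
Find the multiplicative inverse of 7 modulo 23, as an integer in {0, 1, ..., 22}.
7^(−1) ≡ 10 (mod 23)

Apply the extended Euclidean algorithm to (23, 7), tracking rows (r, s, t) with s·23 + t·7 = r. Each division r_prev = q·r_cur + r_new produces the new row as (previous row) − q·(current row):
  row A: (23, 1, 0)   [1·23 + 0·7 = 23]
  row B: (7, 0, 1)   [0·23 + 1·7 = 7]
  23 = 3·7 + 2   → row C = row A − 3·row B = (2, 1, −3)   [check: 1·23 − 3·7 = 2]
  7 = 3·2 + 1   → row D = row B − 3·row C = (1, −3, 10)   [check: −3·23 + 10·7 = 1]
  2 = 2·1 + 0   → remainder 0, stop. gcd = 1 (last nonzero row D).
The gcd is 1, so 7 is invertible mod 23. The last nonzero row gives −3·23 + 10·7 = 1, so t = 10. So 7^(−1) ≡ 10 (mod 23). Verify: 7 · 10 = 70 ≡ 1 (mod 23). ✓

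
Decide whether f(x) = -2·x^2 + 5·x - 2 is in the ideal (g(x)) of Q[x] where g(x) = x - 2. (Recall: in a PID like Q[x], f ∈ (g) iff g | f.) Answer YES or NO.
YES

In Q[x] the ideal (g) consists of all multiples of g, so f ∈ (g) iff g | f, i.e. iff the remainder of f on division by g is 0. Divide f by g (g is monic, so eliminate the leading term of the running remainder at each step):
  leading term -2·x^2: subtract (-2·x)·g(x) = -2·x^2 + 4·x, leaving x - 2
  leading term x: subtract (1)·g(x) = x - 2, leaving 0
The remainder is 0, so f(x) = g(x) · h(x) with h(x) = 1 - 2·x. Hence g | f, i.e. f ∈ (g).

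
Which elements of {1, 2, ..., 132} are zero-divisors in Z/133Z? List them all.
An element a ∈ Z/133Z (with a ≠ 0) is a zero-divisor iff gcd(a, 133) > 1 (because a is a unit precisely when gcd(a, n) = 1, and in Z/nZ every nonzero, non-unit element is a zero-divisor). Scan a = 1, ..., 132 and keep those with gcd(a, 133) > 1:
  gcd(7, 133) = 7, gcd(14, 133) = 7, gcd(19, 133) = 19, gcd(21, 133) = 7, gcd(28, 133) = 7, gcd(35, 133) = 7, gcd(38, 133) = 19, gcd(42, 133) = 7, gcd(49, 133) = 7, gcd(56, 133) = 7, gcd(57, 133) = 19, gcd(63, 133) = 7, gcd(70, 133) = 7, gcd(76, 133) = 19, gcd(77, 133) = 7, gcd(84, 133) = 7, gcd(91, 133) = 7, gcd(95, 133) = 19, gcd(98, 133) = 7, gcd(105, 133) = 7, gcd(112, 133) = 7, gcd(114, 133) = 19, gcd(119, 133) = 7, gcd(126, 133) = 7.
All other a ∈ {1, ..., 132} have gcd(a, 133) = 1 and are units. So the nonzero zero-divisors are exactly the 24 values of a appearing in this scan.

Final answer: nonzero zero-divisors of Z/133Z = {7, 14, 19, 21, 28, 35, 38, 42, 49, 56, 57, 63, 70, 76, 77, 84, 91, 95, 98, 105, 112, 114, 119, 126}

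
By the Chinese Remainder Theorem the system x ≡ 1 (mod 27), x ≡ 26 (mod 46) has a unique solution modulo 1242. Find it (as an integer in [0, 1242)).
The moduli 27, 46 are pairwise coprime, so by the CRT there is a unique solution mod 27·46 = 1242.
Solve by successive substitution. Start with x ≡ 1 (mod 27).
  Combine with x ≡ 26 (mod 46): write x = 1 + 27·t and require 1 + 27·t ≡ 26 (mod 46), i.e. 27·t ≡ 26 − 1 ≡ 25 (mod 46). Since 27^(−1) ≡ 29 (mod 46), t ≡ 29·25 ≡ 35 (mod 46). So x ≡ 1 + 27·35 = 946 (mod 1242).
Unique solution in [0, 1242): x = 946.

Final answer: x ≡ 946 (mod 1242); the representative in [0, 1242) is 946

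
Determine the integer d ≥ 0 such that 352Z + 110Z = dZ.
(352, 110) = (22); d = 22

In the PID Z, (a, b) is generated by gcd(a, b). Compute gcd(352, 110) with the extended Euclidean algorithm, tracking rows (r, s, t) with s·352 + t·110 = r:
  row A: (352, 1, 0)   [1·352 + 0·110 = 352]
  row B: (110, 0, 1)   [0·352 + 1·110 = 110]
  352 = 3·110 + 22   → row C = row A − 3·row B = (22, 1, −3)   [check: 1·352 − 3·110 = 22]
  110 = 5·22 + 0   → remainder 0, stop. gcd = 22 (last nonzero row C).
So gcd(352, 110) = 22, with Bézout identity 1·352 − 3·110 = 22. Containment (⊇): the Bézout identity exhibits 22 as an element of (352, 110), giving (22) ⊆ (352, 110). Containment (⊆): since 22 | 352 and 22 | 110 (352 = 22·16, 110 = 22·5), every Z-linear combination of 352 and 110 is divisible by 22, so (352, 110) ⊆ (22). Therefore (352, 110) = (22), d = 22.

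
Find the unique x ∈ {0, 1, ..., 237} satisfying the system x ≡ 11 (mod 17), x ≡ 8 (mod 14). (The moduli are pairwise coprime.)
x ≡ 232 (mod 238); the representative in [0, 238) is 232

The moduli 17, 14 are pairwise coprime, so by the CRT there is a unique solution mod 17·14 = 238.
Solve by successive substitution. Start with x ≡ 11 (mod 17).
  Combine with x ≡ 8 (mod 14): write x = 11 + 17·t and require 11 + 17·t ≡ 8 (mod 14), i.e. 17·t ≡ 8 − 11 ≡ 11 (mod 14). Since 17^(−1) ≡ 5 (mod 14) (17 ≡ 3 (mod 14)), t ≡ 5·11 ≡ 13 (mod 14). So x ≡ 11 + 17·13 = 232 (mod 238).
Unique solution in [0, 238): x = 232.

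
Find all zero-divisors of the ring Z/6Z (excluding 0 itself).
nonzero zero-divisors of Z/6Z = {2, 3, 4}

An element a ∈ Z/6Z (with a ≠ 0) is a zero-divisor iff gcd(a, 6) > 1 (because a is a unit precisely when gcd(a, n) = 1, and in Z/nZ every nonzero, non-unit element is a zero-divisor). Scan a = 1, ..., 5 and keep those with gcd(a, 6) > 1:
  gcd(2, 6) = 2, gcd(3, 6) = 3, gcd(4, 6) = 2.
All other a ∈ {1, ..., 5} have gcd(a, 6) = 1 and are units. So the nonzero zero-divisors are exactly the 3 values of a appearing in this scan.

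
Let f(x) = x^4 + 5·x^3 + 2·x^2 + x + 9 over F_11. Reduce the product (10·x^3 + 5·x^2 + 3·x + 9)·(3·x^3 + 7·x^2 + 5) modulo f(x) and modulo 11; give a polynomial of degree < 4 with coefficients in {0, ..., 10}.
Multiply as integer polynomials: a · b = 30·x^6 + 85·x^5 + 44·x^4 + 98·x^3 + 88·x^2 + 15·x + 45. Reducing coefficients mod 11: a · b ≡ 8·x^6 + 8·x^5 + 10·x^3 + 4·x + 1. Now divide by f(x) = x^4 + 5·x^3 + 2·x^2 + x + 9 in F_11[x], eliminating the leading term at each step:
  leading term 8·x^6: subtract (8·x^2)·f(x) = 8·x^6 + 7·x^5 + 5·x^4 + 8·x^3 + 6·x^2, leaving x^5 + 6·x^4 + 2·x^3 + 5·x^2 + 4·x + 1 (coefficients mod 11)
  leading term x^5: subtract (x)·f(x) = x^5 + 5·x^4 + 2·x^3 + x^2 + 9·x, leaving x^4 + 4·x^2 + 6·x + 1 (coefficients mod 11)
  leading term x^4: subtract (1)·f(x) = x^4 + 5·x^3 + 2·x^2 + x + 9, leaving 6·x^3 + 2·x^2 + 5·x + 3 (coefficients mod 11)
The degree is now < 4, so this is the remainder. Hence a · b ≡ 6·x^3 + 2·x^2 + 5·x + 3 in F_11[x]/(f).

Final answer: a · b ≡ 6·x^3 + 2·x^2 + 5·x + 3 (mod f(x))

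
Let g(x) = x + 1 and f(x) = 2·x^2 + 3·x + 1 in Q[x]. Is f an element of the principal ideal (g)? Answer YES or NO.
YES

In Q[x] the ideal (g) consists of all multiples of g, so f ∈ (g) iff g | f, i.e. iff the remainder of f on division by g is 0. Divide f by g (g is monic, so eliminate the leading term of the running remainder at each step):
  leading term 2·x^2: subtract (2·x)·g(x) = 2·x^2 + 2·x, leaving x + 1
  leading term x: subtract (1)·g(x) = x + 1, leaving 0
The remainder is 0, so f(x) = g(x) · h(x) with h(x) = 2·x + 1. Hence g | f, i.e. f ∈ (g).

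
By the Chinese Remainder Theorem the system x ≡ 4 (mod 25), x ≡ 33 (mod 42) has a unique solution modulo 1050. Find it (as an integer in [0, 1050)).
The moduli 25, 42 are pairwise coprime, so by the CRT there is a unique solution mod 25·42 = 1050.
Solve by successive substitution. Start with x ≡ 4 (mod 25).
  Combine with x ≡ 33 (mod 42): write x = 4 + 25·t and require 4 + 25·t ≡ 33 (mod 42), i.e. 25·t ≡ 33 − 4 ≡ 29 (mod 42). Since 25^(−1) ≡ 37 (mod 42), t ≡ 37·29 ≡ 23 (mod 42). So x ≡ 4 + 25·23 = 579 (mod 1050).
Unique solution in [0, 1050): x = 579.

Final answer: x ≡ 579 (mod 1050); the representative in [0, 1050) is 579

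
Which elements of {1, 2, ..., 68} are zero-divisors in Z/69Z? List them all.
An element a ∈ Z/69Z (with a ≠ 0) is a zero-divisor iff gcd(a, 69) > 1 (because a is a unit precisely when gcd(a, n) = 1, and in Z/nZ every nonzero, non-unit element is a zero-divisor). Scan a = 1, ..., 68 and keep those with gcd(a, 69) > 1:
  gcd(3, 69) = 3, gcd(6, 69) = 3, gcd(9, 69) = 3, gcd(12, 69) = 3, gcd(15, 69) = 3, gcd(18, 69) = 3, gcd(21, 69) = 3, gcd(23, 69) = 23, gcd(24, 69) = 3, gcd(27, 69) = 3, gcd(30, 69) = 3, gcd(33, 69) = 3, gcd(36, 69) = 3, gcd(39, 69) = 3, gcd(42, 69) = 3, gcd(45, 69) = 3, gcd(46, 69) = 23, gcd(48, 69) = 3, gcd(51, 69) = 3, gcd(54, 69) = 3, gcd(57, 69) = 3, gcd(60, 69) = 3, gcd(63, 69) = 3, gcd(66, 69) = 3.
All other a ∈ {1, ..., 68} have gcd(a, 69) = 1 and are units. So the nonzero zero-divisors are exactly the 24 values of a appearing in this scan.

Final answer: nonzero zero-divisors of Z/69Z = {3, 6, 9, 12, 15, 18, 21, 23, 24, 27, 30, 33, 36, 39, 42, 45, 46, 48, 51, 54, 57, 60, 63, 66}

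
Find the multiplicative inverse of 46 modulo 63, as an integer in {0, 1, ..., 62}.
46^(−1) ≡ 37 (mod 63)

Apply the extended Euclidean algorithm to (63, 46), tracking rows (r, s, t) with s·63 + t·46 = r. Each division r_prev = q·r_cur + r_new produces the new row as (previous row) − q·(current row):
  row A: (63, 1, 0)   [1·63 + 0·46 = 63]
  row B: (46, 0, 1)   [0·63 + 1·46 = 46]
  63 = 1·46 + 17   → row C = row A − 1·row B = (17, 1, −1)   [check: 1·63 − 1·46 = 17]
  46 = 2·17 + 12   → row D = row B − 2·row C = (12, −2, 3)   [check: −2·63 + 3·46 = 12]
  17 = 1·12 + 5   → row E = row C − 1·row D = (5, 3, −4)   [check: 3·63 − 4·46 = 5]
  12 = 2·5 + 2   → row F = row D − 2·row E = (2, −8, 11)   [check: −8·63 + 11·46 = 2]
  5 = 2·2 + 1   → row G = row E − 2·row F = (1, 19, −26)   [check: 19·63 − 26·46 = 1]
  2 = 2·1 + 0   → remainder 0, stop. gcd = 1 (last nonzero row G).
The gcd is 1, so 46 is invertible mod 63. The last nonzero row gives 19·63 − 26·46 = 1, so t = −26. So 46^(−1) ≡ −26 ≡ 37 (mod 63). Verify: 46 · 37 = 1702 ≡ 1 (mod 63). ✓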